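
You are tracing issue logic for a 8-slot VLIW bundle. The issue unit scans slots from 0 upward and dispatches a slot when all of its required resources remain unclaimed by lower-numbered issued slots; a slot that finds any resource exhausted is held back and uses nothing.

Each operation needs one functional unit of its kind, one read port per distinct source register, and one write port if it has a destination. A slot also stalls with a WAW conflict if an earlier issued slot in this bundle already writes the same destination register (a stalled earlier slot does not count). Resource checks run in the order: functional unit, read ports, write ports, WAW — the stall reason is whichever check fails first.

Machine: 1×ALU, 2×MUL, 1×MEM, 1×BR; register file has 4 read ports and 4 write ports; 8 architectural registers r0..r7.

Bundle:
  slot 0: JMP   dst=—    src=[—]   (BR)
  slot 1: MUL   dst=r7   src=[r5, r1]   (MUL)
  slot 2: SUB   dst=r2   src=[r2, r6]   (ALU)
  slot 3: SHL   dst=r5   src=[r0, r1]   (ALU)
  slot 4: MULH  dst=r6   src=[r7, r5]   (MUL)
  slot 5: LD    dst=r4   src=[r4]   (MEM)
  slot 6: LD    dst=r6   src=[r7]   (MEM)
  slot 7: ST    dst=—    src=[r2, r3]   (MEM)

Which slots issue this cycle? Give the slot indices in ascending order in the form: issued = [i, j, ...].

issued = [0, 1, 2]

#0 BR src=- dispatched  <A:1 Mu:2 Ld:1 B:0 rd:4 wr:4>
#1 MUL src=r5,r1 dispatched  <A:1 Mu:1 Ld:1 B:0 rd:2 wr:3>
#2 ALU src=r2,r6 dispatched  <A:0 Mu:1 Ld:1 B:0 rd:0 wr:2>
#3 ALU src=r0,r1 held:FU  <A:0 Mu:1 Ld:1 B:0 rd:0 wr:2>
#4 MUL src=r7,r5 held:RD_PORT  <A:0 Mu:1 Ld:1 B:0 rd:0 wr:2>
#5 MEM src=r4 held:RD_PORT  <A:0 Mu:1 Ld:1 B:0 rd:0 wr:2>
#6 MEM src=r7 held:RD_PORT  <A:0 Mu:1 Ld:1 B:0 rd:0 wr:2>
#7 MEM src=r2,r3 held:RD_PORT  <A:0 Mu:1 Ld:1 B:0 rd:0 wr:2>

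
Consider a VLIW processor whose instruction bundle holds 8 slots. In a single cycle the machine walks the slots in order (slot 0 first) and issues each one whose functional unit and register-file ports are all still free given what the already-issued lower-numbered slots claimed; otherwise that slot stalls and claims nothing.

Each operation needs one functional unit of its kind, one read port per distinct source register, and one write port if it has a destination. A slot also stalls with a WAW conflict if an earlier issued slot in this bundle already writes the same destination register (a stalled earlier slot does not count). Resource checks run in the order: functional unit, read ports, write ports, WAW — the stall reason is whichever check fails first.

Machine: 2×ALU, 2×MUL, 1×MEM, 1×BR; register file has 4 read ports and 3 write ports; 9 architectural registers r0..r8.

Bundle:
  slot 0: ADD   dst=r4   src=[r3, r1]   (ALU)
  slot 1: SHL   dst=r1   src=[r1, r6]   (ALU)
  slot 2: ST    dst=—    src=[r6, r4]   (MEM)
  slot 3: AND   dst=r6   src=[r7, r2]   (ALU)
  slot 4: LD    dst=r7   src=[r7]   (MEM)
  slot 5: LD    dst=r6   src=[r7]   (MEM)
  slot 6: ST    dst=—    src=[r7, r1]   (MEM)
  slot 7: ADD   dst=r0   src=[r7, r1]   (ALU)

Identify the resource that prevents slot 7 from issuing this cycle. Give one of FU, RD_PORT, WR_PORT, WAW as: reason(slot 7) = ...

  0. ALU→r4 ⇒ go  {1A/2Mu/1Ld/1B | 2r 2w}
  1. ALU→r1 ⇒ go  {0A/2Mu/1Ld/1B | 0r 1w}
  2. MEM ⇒ no(RD_PORT)  {0A/2Mu/1Ld/1B | 0r 1w}
  3. ALU→r6 ⇒ no(FU)  {0A/2Mu/1Ld/1B | 0r 1w}
  4. MEM→r7 ⇒ no(RD_PORT)  {0A/2Mu/1Ld/1B | 0r 1w}
  5. MEM→r6 ⇒ no(RD_PORT)  {0A/2Mu/1Ld/1B | 0r 1w}
  6. MEM ⇒ no(RD_PORT)  {0A/2Mu/1Ld/1B | 0r 1w}
  7. ALU→r0 ⇒ no(FU)  {0A/2Mu/1Ld/1B | 0r 1w}

reason(slot 7) = FU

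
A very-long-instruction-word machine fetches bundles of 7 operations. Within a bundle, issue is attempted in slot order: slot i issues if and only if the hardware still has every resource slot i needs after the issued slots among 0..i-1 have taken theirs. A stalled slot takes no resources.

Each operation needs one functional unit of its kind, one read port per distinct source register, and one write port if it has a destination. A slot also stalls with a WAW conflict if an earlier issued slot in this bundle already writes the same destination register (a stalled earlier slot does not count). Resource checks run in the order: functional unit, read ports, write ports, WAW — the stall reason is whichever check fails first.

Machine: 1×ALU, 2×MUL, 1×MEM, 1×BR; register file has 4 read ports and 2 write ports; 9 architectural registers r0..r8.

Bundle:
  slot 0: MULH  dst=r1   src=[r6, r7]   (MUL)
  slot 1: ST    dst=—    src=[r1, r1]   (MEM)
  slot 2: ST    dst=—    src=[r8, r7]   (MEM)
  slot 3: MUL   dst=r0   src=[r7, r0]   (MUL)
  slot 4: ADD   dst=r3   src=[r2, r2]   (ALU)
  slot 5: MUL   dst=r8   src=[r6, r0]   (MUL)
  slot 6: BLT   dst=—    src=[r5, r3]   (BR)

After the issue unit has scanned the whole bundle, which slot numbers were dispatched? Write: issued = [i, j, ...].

issued = [0, 1, 4]

slot 0 (MUL): ISSUE — free A1,Mu1,Ld1,B1 rp2 wp1
slot 1 (MEM): ISSUE — free A1,Mu1,Ld0,B1 rp1 wp1
slot 2 (MEM): stall FU — free A1,Mu1,Ld0,B1 rp1 wp1
slot 3 (MUL): stall RD_PORT — free A1,Mu1,Ld0,B1 rp1 wp1
slot 4 (ALU): ISSUE — free A0,Mu1,Ld0,B1 rp0 wp0
slot 5 (MUL): stall RD_PORT — free A0,Mu1,Ld0,B1 rp0 wp0
slot 6 (BR): stall RD_PORT — free A0,Mu1,Ld0,B1 rp0 wp0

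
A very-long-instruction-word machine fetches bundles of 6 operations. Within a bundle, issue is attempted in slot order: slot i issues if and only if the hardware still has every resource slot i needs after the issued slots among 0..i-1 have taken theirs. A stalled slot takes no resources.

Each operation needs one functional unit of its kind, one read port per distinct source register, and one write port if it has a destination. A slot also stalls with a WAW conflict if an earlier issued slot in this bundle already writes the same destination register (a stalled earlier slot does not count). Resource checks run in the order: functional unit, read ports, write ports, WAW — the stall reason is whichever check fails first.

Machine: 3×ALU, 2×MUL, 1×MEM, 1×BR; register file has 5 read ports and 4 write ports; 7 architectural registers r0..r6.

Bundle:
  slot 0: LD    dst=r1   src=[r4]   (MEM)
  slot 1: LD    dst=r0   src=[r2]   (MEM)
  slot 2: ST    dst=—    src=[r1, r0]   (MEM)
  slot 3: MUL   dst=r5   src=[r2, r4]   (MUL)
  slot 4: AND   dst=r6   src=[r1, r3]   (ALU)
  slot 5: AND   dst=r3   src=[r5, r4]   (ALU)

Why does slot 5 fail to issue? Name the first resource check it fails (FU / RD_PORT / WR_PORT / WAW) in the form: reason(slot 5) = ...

  0. MEM→r1 ⇒ go  {3A/2Mu/0Ld/1B | 4r 3w}
  1. MEM→r0 ⇒ no(FU)  {3A/2Mu/0Ld/1B | 4r 3w}
  2. MEM ⇒ no(FU)  {3A/2Mu/0Ld/1B | 4r 3w}
  3. MUL→r5 ⇒ go  {3A/1Mu/0Ld/1B | 2r 2w}
  4. ALU→r6 ⇒ go  {2A/1Mu/0Ld/1B | 0r 1w}
  5. ALU→r3 ⇒ no(RD_PORT)  {2A/1Mu/0Ld/1B | 0r 1w}

reason(slot 5) = RD_PORT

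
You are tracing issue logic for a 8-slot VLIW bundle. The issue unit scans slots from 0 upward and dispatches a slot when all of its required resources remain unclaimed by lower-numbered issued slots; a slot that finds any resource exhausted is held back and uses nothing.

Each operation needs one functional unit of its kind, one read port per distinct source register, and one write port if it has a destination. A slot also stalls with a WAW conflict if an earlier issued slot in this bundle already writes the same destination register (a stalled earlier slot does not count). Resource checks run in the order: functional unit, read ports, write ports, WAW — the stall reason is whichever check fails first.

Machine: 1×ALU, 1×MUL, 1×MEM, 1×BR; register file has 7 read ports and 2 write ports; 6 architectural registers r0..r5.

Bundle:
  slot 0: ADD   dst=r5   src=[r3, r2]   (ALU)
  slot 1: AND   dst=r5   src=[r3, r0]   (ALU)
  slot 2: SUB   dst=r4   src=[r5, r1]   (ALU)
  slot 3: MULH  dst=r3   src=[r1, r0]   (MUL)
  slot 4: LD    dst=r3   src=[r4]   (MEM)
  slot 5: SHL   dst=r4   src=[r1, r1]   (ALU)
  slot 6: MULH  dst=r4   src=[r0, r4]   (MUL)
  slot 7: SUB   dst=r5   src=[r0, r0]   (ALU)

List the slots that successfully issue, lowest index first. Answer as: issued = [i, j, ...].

issued = [0, 3]

  0. ALU→r5 ⇒ go  {0A/1Mu/1Ld/1B | 5r 1w}
  1. ALU→r5 ⇒ no(FU)  {0A/1Mu/1Ld/1B | 5r 1w}
  2. ALU→r4 ⇒ no(FU)  {0A/1Mu/1Ld/1B | 5r 1w}
  3. MUL→r3 ⇒ go  {0A/0Mu/1Ld/1B | 3r 0w}
  4. MEM→r3 ⇒ no(WR_PORT)  {0A/0Mu/1Ld/1B | 3r 0w}
  5. ALU→r4 ⇒ no(FU)  {0A/0Mu/1Ld/1B | 3r 0w}
  6. MUL→r4 ⇒ no(FU)  {0A/0Mu/1Ld/1B | 3r 0w}
  7. ALU→r5 ⇒ no(FU)  {0A/0Mu/1Ld/1B | 3r 0w}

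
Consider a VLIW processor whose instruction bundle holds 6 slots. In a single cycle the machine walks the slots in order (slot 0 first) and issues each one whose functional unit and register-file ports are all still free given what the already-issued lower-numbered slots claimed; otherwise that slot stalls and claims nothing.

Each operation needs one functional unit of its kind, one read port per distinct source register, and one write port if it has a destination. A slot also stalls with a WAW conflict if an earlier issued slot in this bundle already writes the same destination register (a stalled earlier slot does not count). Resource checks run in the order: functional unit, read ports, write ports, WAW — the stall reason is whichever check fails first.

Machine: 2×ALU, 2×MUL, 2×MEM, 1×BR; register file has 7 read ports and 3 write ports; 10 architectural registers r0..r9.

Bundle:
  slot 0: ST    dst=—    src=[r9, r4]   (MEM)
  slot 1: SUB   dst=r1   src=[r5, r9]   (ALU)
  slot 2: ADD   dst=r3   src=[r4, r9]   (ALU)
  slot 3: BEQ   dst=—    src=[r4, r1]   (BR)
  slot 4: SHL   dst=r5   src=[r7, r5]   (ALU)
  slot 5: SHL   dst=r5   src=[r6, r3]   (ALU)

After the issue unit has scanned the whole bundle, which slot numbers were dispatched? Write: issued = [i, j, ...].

issued = [0, 1, 2]

#0 MEM src=r9,r4 dispatched  <A:2 Mu:2 Ld:1 B:1 rd:5 wr:3>
#1 ALU src=r5,r9 dispatched  <A:1 Mu:2 Ld:1 B:1 rd:3 wr:2>
#2 ALU src=r4,r9 dispatched  <A:0 Mu:2 Ld:1 B:1 rd:1 wr:1>
#3 BR src=r4,r1 held:RD_PORT  <A:0 Mu:2 Ld:1 B:1 rd:1 wr:1>
#4 ALU src=r7,r5 held:FU  <A:0 Mu:2 Ld:1 B:1 rd:1 wr:1>
#5 ALU src=r6,r3 held:FU  <A:0 Mu:2 Ld:1 B:1 rd:1 wr:1>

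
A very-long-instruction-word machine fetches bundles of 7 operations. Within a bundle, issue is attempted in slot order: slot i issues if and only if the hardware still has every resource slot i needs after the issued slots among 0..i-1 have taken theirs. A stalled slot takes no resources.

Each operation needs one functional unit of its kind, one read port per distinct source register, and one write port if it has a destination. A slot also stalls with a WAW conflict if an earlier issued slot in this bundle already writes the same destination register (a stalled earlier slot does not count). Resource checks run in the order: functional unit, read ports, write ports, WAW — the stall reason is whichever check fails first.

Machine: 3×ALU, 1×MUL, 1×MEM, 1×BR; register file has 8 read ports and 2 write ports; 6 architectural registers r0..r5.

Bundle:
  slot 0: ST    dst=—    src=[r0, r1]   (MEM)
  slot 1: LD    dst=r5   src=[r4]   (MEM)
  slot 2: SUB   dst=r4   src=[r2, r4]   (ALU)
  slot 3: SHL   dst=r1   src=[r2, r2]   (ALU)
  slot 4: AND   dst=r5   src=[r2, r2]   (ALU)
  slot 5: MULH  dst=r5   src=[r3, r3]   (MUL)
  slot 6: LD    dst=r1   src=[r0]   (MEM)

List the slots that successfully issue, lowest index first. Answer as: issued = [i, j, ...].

  0. MEM ⇒ go  {3A/1Mu/0Ld/1B | 6r 2w}
  1. MEM→r5 ⇒ no(FU)  {3A/1Mu/0Ld/1B | 6r 2w}
  2. ALU→r4 ⇒ go  {2A/1Mu/0Ld/1B | 4r 1w}
  3. ALU→r1 ⇒ go  {1A/1Mu/0Ld/1B | 3r 0w}
  4. ALU→r5 ⇒ no(WR_PORT)  {1A/1Mu/0Ld/1B | 3r 0w}
  5. MUL→r5 ⇒ no(WR_PORT)  {1A/1Mu/0Ld/1B | 3r 0w}
  6. MEM→r1 ⇒ no(FU)  {1A/1Mu/0Ld/1B | 3r 0w}

issued = [0, 2, 3]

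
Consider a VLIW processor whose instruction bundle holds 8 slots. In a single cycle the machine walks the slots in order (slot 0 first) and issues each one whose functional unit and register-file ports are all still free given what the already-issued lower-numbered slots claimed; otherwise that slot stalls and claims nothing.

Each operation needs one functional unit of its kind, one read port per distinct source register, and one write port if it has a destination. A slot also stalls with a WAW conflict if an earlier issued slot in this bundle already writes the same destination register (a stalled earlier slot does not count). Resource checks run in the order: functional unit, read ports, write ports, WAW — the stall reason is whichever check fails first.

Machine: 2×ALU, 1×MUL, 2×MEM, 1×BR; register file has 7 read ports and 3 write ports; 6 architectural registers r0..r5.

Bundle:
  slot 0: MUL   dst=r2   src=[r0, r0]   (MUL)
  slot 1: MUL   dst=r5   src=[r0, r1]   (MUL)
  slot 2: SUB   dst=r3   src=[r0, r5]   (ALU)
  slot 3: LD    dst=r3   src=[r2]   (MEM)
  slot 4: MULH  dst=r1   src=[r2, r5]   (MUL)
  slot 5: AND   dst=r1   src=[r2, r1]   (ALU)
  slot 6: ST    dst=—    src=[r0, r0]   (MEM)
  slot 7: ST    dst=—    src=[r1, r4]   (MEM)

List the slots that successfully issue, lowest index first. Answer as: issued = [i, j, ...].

#0 MUL src=r0,r0 dispatched  <A:2 Mu:0 Ld:2 B:1 rd:6 wr:2>
#1 MUL src=r0,r1 held:FU  <A:2 Mu:0 Ld:2 B:1 rd:6 wr:2>
#2 ALU src=r0,r5 dispatched  <A:1 Mu:0 Ld:2 B:1 rd:4 wr:1>
#3 MEM src=r2 held:WAW  <A:1 Mu:0 Ld:2 B:1 rd:4 wr:1>
#4 MUL src=r2,r5 held:FU  <A:1 Mu:0 Ld:2 B:1 rd:4 wr:1>
#5 ALU src=r2,r1 dispatched  <A:0 Mu:0 Ld:2 B:1 rd:2 wr:0>
#6 MEM src=r0,r0 dispatched  <A:0 Mu:0 Ld:1 B:1 rd:1 wr:0>
#7 MEM src=r1,r4 held:RD_PORT  <A:0 Mu:0 Ld:1 B:1 rd:1 wr:0>

issued = [0, 2, 5, 6]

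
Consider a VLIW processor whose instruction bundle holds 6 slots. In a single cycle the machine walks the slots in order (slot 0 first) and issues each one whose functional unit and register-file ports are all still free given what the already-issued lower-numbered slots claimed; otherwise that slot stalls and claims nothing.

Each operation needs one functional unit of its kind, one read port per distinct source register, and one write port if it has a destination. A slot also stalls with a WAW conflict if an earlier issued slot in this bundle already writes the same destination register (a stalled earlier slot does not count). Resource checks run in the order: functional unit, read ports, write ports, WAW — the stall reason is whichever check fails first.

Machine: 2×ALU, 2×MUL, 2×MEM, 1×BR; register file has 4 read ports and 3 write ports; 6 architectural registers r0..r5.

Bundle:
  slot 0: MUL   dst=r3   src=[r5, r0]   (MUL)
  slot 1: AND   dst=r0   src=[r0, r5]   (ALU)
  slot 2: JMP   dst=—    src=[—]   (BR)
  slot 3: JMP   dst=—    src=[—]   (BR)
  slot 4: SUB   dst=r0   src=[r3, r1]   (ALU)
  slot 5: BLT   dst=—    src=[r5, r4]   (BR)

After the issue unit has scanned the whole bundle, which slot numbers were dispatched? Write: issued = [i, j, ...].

issued = [0, 1, 2]

[0] MUL needs rd=2 wr=1: ok; after: ALU=2 MUL=1 MEM=2 BR=1, R=2, W=2
[1] ALU needs rd=2 wr=1: ok; after: ALU=1 MUL=1 MEM=2 BR=1, R=0, W=1
[2] BR needs rd=0 wr=0: ok; after: ALU=1 MUL=1 MEM=2 BR=0, R=0, W=1
[3] BR needs rd=0 wr=0: FU; after: ALU=1 MUL=1 MEM=2 BR=0, R=0, W=1
[4] ALU needs rd=2 wr=1: RD_PORT; after: ALU=1 MUL=1 MEM=2 BR=0, R=0, W=1
[5] BR needs rd=2 wr=0: FU; after: ALU=1 MUL=1 MEM=2 BR=0, R=0, W=1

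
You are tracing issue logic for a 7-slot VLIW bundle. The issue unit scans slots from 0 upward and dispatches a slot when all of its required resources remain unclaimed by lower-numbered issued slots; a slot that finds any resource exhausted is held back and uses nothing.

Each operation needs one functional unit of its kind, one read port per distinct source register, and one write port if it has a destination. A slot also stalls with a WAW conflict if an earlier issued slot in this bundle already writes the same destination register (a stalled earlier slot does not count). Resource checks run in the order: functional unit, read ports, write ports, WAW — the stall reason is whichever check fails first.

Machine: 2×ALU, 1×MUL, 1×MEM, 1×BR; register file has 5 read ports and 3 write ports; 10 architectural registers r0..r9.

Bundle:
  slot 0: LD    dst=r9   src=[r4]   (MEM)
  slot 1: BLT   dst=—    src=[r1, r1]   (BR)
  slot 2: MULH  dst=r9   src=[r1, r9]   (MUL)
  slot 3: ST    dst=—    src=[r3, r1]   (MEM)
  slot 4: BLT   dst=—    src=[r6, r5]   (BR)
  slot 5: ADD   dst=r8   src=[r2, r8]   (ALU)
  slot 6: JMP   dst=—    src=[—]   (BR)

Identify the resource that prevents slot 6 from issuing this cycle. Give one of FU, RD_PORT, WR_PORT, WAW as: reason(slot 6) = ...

(0) want 1×MEM +1rd +1wr — yes → AL2|MU1|ME0|BR1|rd4|wr2
(1) want 1×BR +1rd +0wr — yes → AL2|MU1|ME0|BR0|rd3|wr2
(2) want 1×MUL +2rd +1wr — WAW → AL2|MU1|ME0|BR0|rd3|wr2
(3) want 1×MEM +2rd +0wr — FU → AL2|MU1|ME0|BR0|rd3|wr2
(4) want 1×BR +2rd +0wr — FU → AL2|MU1|ME0|BR0|rd3|wr2
(5) want 1×ALU +2rd +1wr — yes → AL1|MU1|ME0|BR0|rd1|wr1
(6) want 1×BR +0rd +0wr — FU → AL1|MU1|ME0|BR0|rd1|wr1

reason(slot 6) = FU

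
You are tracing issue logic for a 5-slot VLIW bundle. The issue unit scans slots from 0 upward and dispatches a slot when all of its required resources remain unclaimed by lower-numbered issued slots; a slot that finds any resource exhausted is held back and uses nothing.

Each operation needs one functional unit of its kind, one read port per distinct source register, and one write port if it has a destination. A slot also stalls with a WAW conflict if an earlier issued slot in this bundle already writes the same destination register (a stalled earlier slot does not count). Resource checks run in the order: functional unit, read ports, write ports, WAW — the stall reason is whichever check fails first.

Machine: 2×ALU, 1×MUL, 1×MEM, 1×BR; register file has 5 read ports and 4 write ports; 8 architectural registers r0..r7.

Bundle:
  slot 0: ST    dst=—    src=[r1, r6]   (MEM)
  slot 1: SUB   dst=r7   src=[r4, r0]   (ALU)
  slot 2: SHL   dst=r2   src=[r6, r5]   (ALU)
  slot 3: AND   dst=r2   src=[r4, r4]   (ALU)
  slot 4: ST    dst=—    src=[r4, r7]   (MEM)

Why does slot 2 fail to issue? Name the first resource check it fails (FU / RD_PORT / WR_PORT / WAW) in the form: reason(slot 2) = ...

reason(slot 2) = RD_PORT

(0) want 1×MEM +2rd +0wr — yes → AL2|MU1|ME0|BR1|rd3|wr4
(1) want 1×ALU +2rd +1wr — yes → AL1|MU1|ME0|BR1|rd1|wr3
(2) want 1×ALU +2rd +1wr — RD_PORT → AL1|MU1|ME0|BR1|rd1|wr3
(3) want 1×ALU +1rd +1wr — yes → AL0|MU1|ME0|BR1|rd0|wr2
(4) want 1×MEM +2rd +0wr — FU → AL0|MU1|ME0|BR1|rd0|wr2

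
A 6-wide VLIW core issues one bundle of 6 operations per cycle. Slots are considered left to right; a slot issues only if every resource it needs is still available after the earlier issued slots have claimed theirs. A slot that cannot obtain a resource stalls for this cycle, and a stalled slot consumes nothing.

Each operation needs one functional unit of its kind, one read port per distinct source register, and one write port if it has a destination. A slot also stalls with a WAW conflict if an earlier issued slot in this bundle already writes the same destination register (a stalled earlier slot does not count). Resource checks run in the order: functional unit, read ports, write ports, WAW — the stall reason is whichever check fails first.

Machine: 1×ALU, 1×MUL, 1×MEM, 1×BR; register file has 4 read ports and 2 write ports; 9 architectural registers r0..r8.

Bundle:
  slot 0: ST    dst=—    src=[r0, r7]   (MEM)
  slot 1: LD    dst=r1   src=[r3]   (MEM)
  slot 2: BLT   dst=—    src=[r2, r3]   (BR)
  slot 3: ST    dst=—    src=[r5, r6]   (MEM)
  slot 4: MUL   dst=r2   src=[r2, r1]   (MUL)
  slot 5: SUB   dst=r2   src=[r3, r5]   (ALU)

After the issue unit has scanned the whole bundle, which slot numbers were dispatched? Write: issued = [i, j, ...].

issued = [0, 2]

#0 MEM src=r0,r7 dispatched  <A:1 Mu:1 Ld:0 B:1 rd:2 wr:2>
#1 MEM src=r3 held:FU  <A:1 Mu:1 Ld:0 B:1 rd:2 wr:2>
#2 BR src=r2,r3 dispatched  <A:1 Mu:1 Ld:0 B:0 rd:0 wr:2>
#3 MEM src=r5,r6 held:FU  <A:1 Mu:1 Ld:0 B:0 rd:0 wr:2>
#4 MUL src=r2,r1 held:RD_PORT  <A:1 Mu:1 Ld:0 B:0 rd:0 wr:2>
#5 ALU src=r3,r5 held:RD_PORT  <A:1 Mu:1 Ld:0 B:0 rd:0 wr:2>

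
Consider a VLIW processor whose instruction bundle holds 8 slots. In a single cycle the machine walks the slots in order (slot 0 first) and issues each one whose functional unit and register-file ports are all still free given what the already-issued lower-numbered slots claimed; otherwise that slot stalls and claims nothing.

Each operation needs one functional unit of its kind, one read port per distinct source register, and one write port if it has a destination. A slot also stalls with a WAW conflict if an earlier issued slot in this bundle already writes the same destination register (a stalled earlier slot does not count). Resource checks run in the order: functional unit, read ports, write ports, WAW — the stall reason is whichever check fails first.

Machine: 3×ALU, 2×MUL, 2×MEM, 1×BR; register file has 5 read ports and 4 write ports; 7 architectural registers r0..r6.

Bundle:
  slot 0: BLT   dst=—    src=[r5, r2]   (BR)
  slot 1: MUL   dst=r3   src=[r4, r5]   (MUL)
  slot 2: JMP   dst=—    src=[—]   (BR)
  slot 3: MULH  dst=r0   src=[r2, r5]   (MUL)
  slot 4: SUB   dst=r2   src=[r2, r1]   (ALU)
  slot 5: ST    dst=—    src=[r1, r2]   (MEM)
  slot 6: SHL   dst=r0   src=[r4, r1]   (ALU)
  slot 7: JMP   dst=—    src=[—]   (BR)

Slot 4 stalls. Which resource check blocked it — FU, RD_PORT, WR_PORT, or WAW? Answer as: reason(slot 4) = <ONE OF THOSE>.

  0. BR ⇒ go  {3A/2Mu/2Ld/0B | 3r 4w}
  1. MUL→r3 ⇒ go  {3A/1Mu/2Ld/0B | 1r 3w}
  2. BR ⇒ no(FU)  {3A/1Mu/2Ld/0B | 1r 3w}
  3. MUL→r0 ⇒ no(RD_PORT)  {3A/1Mu/2Ld/0B | 1r 3w}
  4. ALU→r2 ⇒ no(RD_PORT)  {3A/1Mu/2Ld/0B | 1r 3w}
  5. MEM ⇒ no(RD_PORT)  {3A/1Mu/2Ld/0B | 1r 3w}
  6. ALU→r0 ⇒ no(RD_PORT)  {3A/1Mu/2Ld/0B | 1r 3w}
  7. BR ⇒ no(FU)  {3A/1Mu/2Ld/0B | 1r 3w}

reason(slot 4) = RD_PORT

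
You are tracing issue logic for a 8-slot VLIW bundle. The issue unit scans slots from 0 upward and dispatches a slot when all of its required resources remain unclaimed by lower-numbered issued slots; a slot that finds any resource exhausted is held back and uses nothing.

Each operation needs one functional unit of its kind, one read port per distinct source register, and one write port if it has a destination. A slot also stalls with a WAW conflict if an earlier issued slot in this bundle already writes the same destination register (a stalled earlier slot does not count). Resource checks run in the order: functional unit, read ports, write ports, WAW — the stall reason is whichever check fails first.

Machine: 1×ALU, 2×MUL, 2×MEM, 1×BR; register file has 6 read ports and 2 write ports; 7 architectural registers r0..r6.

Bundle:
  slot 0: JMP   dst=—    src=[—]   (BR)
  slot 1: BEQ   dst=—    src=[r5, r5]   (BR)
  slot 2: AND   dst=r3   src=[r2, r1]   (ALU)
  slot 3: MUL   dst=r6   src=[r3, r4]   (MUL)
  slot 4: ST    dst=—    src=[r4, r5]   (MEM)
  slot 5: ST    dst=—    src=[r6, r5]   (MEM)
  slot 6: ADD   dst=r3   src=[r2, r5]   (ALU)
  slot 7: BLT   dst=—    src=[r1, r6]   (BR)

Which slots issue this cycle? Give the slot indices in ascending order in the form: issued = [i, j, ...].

issued = [0, 2, 3, 4]

(0) want 1×BR +0rd +0wr — yes → AL1|MU2|ME2|BR0|rd6|wr2
(1) want 1×BR +1rd +0wr — FU → AL1|MU2|ME2|BR0|rd6|wr2
(2) want 1×ALU +2rd +1wr — yes → AL0|MU2|ME2|BR0|rd4|wr1
(3) want 1×MUL +2rd +1wr — yes → AL0|MU1|ME2|BR0|rd2|wr0
(4) want 1×MEM +2rd +0wr — yes → AL0|MU1|ME1|BR0|rd0|wr0
(5) want 1×MEM +2rd +0wr — RD_PORT → AL0|MU1|ME1|BR0|rd0|wr0
(6) want 1×ALU +2rd +1wr — FU → AL0|MU1|ME1|BR0|rd0|wr0
(7) want 1×BR +2rd +0wr — FU → AL0|MU1|ME1|BR0|rd0|wr0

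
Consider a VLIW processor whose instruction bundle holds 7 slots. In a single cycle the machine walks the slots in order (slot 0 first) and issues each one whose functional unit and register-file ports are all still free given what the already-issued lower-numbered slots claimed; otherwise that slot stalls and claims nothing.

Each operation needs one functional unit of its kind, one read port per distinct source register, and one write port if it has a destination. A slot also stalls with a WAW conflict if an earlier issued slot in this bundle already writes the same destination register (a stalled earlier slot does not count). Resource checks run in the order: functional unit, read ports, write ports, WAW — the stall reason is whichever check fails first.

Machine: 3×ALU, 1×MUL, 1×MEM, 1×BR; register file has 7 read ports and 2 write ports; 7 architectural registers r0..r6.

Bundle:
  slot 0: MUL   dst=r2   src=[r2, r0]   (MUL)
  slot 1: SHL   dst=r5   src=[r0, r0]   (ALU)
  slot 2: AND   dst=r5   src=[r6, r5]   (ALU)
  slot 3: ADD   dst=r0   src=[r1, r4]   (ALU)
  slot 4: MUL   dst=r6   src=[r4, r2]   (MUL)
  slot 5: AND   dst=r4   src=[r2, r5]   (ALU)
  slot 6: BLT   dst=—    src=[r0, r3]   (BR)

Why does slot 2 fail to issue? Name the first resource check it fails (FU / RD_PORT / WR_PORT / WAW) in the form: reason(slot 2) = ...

reason(slot 2) = WR_PORT

[0] MUL needs rd=2 wr=1: ok; after: ALU=3 MUL=0 MEM=1 BR=1, R=5, W=1
[1] ALU needs rd=1 wr=1: ok; after: ALU=2 MUL=0 MEM=1 BR=1, R=4, W=0
[2] ALU needs rd=2 wr=1: WR_PORT; after: ALU=2 MUL=0 MEM=1 BR=1, R=4, W=0
[3] ALU needs rd=2 wr=1: WR_PORT; after: ALU=2 MUL=0 MEM=1 BR=1, R=4, W=0
[4] MUL needs rd=2 wr=1: FU; after: ALU=2 MUL=0 MEM=1 BR=1, R=4, W=0
[5] ALU needs rd=2 wr=1: WR_PORT; after: ALU=2 MUL=0 MEM=1 BR=1, R=4, W=0
[6] BR needs rd=2 wr=0: ok; after: ALU=2 MUL=0 MEM=1 BR=0, R=2, W=0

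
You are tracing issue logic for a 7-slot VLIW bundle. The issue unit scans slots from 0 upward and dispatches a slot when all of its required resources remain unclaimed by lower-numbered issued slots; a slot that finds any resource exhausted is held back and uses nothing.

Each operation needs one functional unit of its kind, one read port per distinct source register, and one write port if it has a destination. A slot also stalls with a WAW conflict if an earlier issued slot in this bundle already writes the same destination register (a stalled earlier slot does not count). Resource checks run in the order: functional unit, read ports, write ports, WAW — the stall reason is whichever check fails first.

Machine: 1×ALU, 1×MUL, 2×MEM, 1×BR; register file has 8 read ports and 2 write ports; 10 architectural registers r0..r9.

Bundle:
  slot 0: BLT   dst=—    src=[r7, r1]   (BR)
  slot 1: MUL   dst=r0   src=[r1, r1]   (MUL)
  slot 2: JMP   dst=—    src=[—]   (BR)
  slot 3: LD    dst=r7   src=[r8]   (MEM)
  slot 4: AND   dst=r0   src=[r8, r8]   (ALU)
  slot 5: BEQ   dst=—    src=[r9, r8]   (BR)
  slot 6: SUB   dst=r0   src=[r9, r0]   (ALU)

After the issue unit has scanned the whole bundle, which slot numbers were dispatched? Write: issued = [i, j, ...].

issued = [0, 1, 3]

#0 BR src=r7,r1 dispatched  <A:1 Mu:1 Ld:2 B:0 rd:6 wr:2>
#1 MUL src=r1,r1 dispatched  <A:1 Mu:0 Ld:2 B:0 rd:5 wr:1>
#2 BR src=- held:FU  <A:1 Mu:0 Ld:2 B:0 rd:5 wr:1>
#3 MEM src=r8 dispatched  <A:1 Mu:0 Ld:1 B:0 rd:4 wr:0>
#4 ALU src=r8,r8 held:WR_PORT  <A:1 Mu:0 Ld:1 B:0 rd:4 wr:0>
#5 BR src=r9,r8 held:FU  <A:1 Mu:0 Ld:1 B:0 rd:4 wr:0>
#6 ALU src=r9,r0 held:WR_PORT  <A:1 Mu:0 Ld:1 B:0 rd:4 wr:0>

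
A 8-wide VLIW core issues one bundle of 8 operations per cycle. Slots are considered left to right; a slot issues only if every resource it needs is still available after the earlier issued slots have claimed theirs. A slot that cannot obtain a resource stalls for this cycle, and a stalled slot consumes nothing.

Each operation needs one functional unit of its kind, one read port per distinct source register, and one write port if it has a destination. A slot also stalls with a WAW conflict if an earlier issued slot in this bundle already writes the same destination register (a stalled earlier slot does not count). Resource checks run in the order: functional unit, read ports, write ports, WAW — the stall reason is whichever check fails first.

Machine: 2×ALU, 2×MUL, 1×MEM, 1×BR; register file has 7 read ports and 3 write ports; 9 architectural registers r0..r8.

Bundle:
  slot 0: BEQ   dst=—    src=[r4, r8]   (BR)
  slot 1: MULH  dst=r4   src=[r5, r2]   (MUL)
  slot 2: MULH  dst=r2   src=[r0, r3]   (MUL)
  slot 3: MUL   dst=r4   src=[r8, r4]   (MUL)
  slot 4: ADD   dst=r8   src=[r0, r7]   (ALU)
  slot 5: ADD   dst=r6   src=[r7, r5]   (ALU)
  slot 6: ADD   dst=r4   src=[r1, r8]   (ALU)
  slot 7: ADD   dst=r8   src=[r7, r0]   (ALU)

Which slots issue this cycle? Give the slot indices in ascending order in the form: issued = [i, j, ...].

issued = [0, 1, 2]

#0 BR src=r4,r8 dispatched  <A:2 Mu:2 Ld:1 B:0 rd:5 wr:3>
#1 MUL src=r5,r2 dispatched  <A:2 Mu:1 Ld:1 B:0 rd:3 wr:2>
#2 MUL src=r0,r3 dispatched  <A:2 Mu:0 Ld:1 B:0 rd:1 wr:1>
#3 MUL src=r8,r4 held:FU  <A:2 Mu:0 Ld:1 B:0 rd:1 wr:1>
#4 ALU src=r0,r7 held:RD_PORT  <A:2 Mu:0 Ld:1 B:0 rd:1 wr:1>
#5 ALU src=r7,r5 held:RD_PORT  <A:2 Mu:0 Ld:1 B:0 rd:1 wr:1>
#6 ALU src=r1,r8 held:RD_PORT  <A:2 Mu:0 Ld:1 B:0 rd:1 wr:1>
#7 ALU src=r7,r0 held:RD_PORT  <A:2 Mu:0 Ld:1 B:0 rd:1 wr:1>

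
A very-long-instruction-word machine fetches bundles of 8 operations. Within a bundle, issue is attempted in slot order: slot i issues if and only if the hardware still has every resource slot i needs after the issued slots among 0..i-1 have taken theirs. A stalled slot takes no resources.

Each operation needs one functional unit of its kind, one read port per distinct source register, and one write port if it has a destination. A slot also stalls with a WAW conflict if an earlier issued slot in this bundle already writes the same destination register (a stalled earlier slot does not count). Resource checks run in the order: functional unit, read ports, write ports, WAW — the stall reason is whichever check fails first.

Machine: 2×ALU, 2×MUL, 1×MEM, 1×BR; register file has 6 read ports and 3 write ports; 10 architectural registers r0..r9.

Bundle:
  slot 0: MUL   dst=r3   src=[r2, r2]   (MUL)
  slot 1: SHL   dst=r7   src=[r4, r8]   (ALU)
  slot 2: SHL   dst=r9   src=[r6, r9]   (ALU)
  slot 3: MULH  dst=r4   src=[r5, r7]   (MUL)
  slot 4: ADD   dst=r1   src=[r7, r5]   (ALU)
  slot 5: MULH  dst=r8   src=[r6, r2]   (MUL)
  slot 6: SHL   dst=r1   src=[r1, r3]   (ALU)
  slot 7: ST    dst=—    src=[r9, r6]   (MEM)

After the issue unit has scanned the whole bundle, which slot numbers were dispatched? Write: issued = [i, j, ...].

slot 0 (MUL): ISSUE — free A2,Mu1,Ld1,B1 rp5 wp2
slot 1 (ALU): ISSUE — free A1,Mu1,Ld1,B1 rp3 wp1
slot 2 (ALU): ISSUE — free A0,Mu1,Ld1,B1 rp1 wp0
slot 3 (MUL): stall RD_PORT — free A0,Mu1,Ld1,B1 rp1 wp0
slot 4 (ALU): stall FU — free A0,Mu1,Ld1,B1 rp1 wp0
slot 5 (MUL): stall RD_PORT — free A0,Mu1,Ld1,B1 rp1 wp0
slot 6 (ALU): stall FU — free A0,Mu1,Ld1,B1 rp1 wp0
slot 7 (MEM): stall RD_PORT — free A0,Mu1,Ld1,B1 rp1 wp0

issued = [0, 1, 2]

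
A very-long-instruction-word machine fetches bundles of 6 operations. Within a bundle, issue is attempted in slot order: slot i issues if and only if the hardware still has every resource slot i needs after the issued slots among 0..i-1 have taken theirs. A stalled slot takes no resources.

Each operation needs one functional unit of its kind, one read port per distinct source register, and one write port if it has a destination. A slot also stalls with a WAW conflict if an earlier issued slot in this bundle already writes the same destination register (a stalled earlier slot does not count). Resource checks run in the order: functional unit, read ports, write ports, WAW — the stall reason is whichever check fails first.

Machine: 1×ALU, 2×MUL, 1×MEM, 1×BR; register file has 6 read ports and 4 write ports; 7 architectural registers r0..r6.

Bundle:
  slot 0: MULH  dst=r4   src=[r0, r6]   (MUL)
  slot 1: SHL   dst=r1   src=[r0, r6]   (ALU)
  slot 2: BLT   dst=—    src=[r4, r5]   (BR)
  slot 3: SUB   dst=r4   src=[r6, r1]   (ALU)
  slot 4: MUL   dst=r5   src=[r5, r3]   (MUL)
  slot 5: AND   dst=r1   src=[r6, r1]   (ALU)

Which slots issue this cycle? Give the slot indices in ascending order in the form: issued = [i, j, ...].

(0) want 1×MUL +2rd +1wr — yes → AL1|MU1|ME1|BR1|rd4|wr3
(1) want 1×ALU +2rd +1wr — yes → AL0|MU1|ME1|BR1|rd2|wr2
(2) want 1×BR +2rd +0wr — yes → AL0|MU1|ME1|BR0|rd0|wr2
(3) want 1×ALU +2rd +1wr — FU → AL0|MU1|ME1|BR0|rd0|wr2
(4) want 1×MUL +2rd +1wr — RD_PORT → AL0|MU1|ME1|BR0|rd0|wr2
(5) want 1×ALU +2rd +1wr — FU → AL0|MU1|ME1|BR0|rd0|wr2

issued = [0, 1, 2]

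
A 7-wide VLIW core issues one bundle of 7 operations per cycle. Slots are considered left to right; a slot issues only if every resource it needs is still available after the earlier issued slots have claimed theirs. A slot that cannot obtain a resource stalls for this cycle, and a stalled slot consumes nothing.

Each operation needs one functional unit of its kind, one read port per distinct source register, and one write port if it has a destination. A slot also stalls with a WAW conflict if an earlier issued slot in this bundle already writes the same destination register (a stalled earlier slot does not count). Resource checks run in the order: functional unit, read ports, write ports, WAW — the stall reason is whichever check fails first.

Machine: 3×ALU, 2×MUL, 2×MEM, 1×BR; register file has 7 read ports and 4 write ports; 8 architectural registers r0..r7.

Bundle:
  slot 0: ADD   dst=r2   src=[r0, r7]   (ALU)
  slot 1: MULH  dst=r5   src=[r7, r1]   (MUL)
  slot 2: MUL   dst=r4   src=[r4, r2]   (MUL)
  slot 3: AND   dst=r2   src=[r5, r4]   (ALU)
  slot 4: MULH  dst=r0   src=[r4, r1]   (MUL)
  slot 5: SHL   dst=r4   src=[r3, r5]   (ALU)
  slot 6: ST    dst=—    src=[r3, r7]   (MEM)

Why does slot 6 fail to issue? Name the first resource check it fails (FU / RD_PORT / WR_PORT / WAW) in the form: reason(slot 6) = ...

reason(slot 6) = RD_PORT

[0] ALU needs rd=2 wr=1: ok; after: ALU=2 MUL=2 MEM=2 BR=1, R=5, W=3
[1] MUL needs rd=2 wr=1: ok; after: ALU=2 MUL=1 MEM=2 BR=1, R=3, W=2
[2] MUL needs rd=2 wr=1: ok; after: ALU=2 MUL=0 MEM=2 BR=1, R=1, W=1
[3] ALU needs rd=2 wr=1: RD_PORT; after: ALU=2 MUL=0 MEM=2 BR=1, R=1, W=1
[4] MUL needs rd=2 wr=1: FU; after: ALU=2 MUL=0 MEM=2 BR=1, R=1, W=1
[5] ALU needs rd=2 wr=1: RD_PORT; after: ALU=2 MUL=0 MEM=2 BR=1, R=1, W=1
[6] MEM needs rd=2 wr=0: RD_PORT; after: ALU=2 MUL=0 MEM=2 BR=1, R=1, W=1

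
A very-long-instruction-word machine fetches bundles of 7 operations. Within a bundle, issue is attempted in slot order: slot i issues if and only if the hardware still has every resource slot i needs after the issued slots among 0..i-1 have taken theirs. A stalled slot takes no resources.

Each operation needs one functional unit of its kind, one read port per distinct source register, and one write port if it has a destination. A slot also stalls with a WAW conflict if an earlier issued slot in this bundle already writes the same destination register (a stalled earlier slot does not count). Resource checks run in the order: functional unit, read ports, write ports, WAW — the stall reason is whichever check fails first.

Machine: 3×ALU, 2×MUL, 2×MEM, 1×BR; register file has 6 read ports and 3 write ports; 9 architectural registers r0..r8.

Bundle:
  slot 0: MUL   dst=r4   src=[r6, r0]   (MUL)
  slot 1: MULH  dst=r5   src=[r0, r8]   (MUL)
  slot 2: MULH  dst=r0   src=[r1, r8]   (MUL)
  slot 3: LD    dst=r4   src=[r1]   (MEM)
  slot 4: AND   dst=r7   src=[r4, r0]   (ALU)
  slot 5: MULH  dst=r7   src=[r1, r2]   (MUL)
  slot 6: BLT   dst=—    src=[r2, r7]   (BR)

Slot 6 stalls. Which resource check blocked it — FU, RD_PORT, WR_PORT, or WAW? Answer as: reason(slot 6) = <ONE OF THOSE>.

[0] MUL needs rd=2 wr=1: ok; after: ALU=3 MUL=1 MEM=2 BR=1, R=4, W=2
[1] MUL needs rd=2 wr=1: ok; after: ALU=3 MUL=0 MEM=2 BR=1, R=2, W=1
[2] MUL needs rd=2 wr=1: FU; after: ALU=3 MUL=0 MEM=2 BR=1, R=2, W=1
[3] MEM needs rd=1 wr=1: WAW; after: ALU=3 MUL=0 MEM=2 BR=1, R=2, W=1
[4] ALU needs rd=2 wr=1: ok; after: ALU=2 MUL=0 MEM=2 BR=1, R=0, W=0
[5] MUL needs rd=2 wr=1: FU; after: ALU=2 MUL=0 MEM=2 BR=1, R=0, W=0
[6] BR needs rd=2 wr=0: RD_PORT; after: ALU=2 MUL=0 MEM=2 BR=1, R=0, W=0

reason(slot 6) = RD_PORT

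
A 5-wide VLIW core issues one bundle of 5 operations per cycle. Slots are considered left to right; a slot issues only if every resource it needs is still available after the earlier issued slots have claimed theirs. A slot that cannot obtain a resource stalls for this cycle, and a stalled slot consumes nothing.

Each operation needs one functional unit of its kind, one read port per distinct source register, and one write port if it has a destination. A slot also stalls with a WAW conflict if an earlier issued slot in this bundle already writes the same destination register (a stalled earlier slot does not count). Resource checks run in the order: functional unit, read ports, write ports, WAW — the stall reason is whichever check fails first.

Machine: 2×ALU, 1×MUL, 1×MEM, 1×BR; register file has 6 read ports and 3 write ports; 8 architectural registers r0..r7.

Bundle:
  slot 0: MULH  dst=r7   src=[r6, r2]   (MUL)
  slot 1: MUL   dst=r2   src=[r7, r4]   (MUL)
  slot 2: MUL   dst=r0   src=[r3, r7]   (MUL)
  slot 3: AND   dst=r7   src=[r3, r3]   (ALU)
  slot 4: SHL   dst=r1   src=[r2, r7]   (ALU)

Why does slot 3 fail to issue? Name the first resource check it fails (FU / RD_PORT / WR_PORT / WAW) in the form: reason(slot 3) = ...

(0) want 1×MUL +2rd +1wr — yes → AL2|MU0|ME1|BR1|rd4|wr2
(1) want 1×MUL +2rd +1wr — FU → AL2|MU0|ME1|BR1|rd4|wr2
(2) want 1×MUL +2rd +1wr — FU → AL2|MU0|ME1|BR1|rd4|wr2
(3) want 1×ALU +1rd +1wr — WAW → AL2|MU0|ME1|BR1|rd4|wr2
(4) want 1×ALU +2rd +1wr — yes → AL1|MU0|ME1|BR1|rd2|wr1

reason(slot 3) = WAW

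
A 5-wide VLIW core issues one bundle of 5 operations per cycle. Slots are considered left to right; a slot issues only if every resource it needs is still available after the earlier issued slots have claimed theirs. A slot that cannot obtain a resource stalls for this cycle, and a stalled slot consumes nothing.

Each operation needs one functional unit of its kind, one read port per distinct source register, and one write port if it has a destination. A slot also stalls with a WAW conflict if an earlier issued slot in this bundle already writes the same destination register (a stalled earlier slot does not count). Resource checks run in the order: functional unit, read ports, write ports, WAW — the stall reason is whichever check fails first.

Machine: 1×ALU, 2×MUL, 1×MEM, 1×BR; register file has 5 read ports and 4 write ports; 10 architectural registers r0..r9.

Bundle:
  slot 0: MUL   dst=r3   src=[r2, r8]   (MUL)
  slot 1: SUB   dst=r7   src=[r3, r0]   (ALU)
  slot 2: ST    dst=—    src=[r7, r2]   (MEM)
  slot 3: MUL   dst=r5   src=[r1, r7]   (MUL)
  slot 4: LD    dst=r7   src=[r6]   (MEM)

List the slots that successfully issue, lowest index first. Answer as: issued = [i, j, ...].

issued = [0, 1]

#0 MUL src=r2,r8 dispatched  <A:1 Mu:1 Ld:1 B:1 rd:3 wr:3>
#1 ALU src=r3,r0 dispatched  <A:0 Mu:1 Ld:1 B:1 rd:1 wr:2>
#2 MEM src=r7,r2 held:RD_PORT  <A:0 Mu:1 Ld:1 B:1 rd:1 wr:2>
#3 MUL src=r1,r7 held:RD_PORT  <A:0 Mu:1 Ld:1 B:1 rd:1 wr:2>
#4 MEM src=r6 held:WAW  <A:0 Mu:1 Ld:1 B:1 rd:1 wr:2>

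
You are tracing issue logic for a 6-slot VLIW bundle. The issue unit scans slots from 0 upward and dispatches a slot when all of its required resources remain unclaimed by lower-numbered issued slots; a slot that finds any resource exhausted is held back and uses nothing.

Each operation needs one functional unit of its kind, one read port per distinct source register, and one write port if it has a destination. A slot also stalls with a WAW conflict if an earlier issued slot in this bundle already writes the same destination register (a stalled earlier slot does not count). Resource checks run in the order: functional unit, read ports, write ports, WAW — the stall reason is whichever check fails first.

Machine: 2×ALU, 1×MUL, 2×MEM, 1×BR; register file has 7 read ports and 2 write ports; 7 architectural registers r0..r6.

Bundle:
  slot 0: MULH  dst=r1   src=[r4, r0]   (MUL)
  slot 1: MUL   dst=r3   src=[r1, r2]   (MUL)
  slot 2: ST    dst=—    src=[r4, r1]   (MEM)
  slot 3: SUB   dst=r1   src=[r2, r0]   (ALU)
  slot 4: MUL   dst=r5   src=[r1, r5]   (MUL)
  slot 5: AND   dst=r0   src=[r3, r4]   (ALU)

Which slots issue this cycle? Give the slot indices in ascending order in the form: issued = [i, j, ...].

slot 0 (MUL): ISSUE — free A2,Mu0,Ld2,B1 rp5 wp1
slot 1 (MUL): stall FU — free A2,Mu0,Ld2,B1 rp5 wp1
slot 2 (MEM): ISSUE — free A2,Mu0,Ld1,B1 rp3 wp1
slot 3 (ALU): stall WAW — free A2,Mu0,Ld1,B1 rp3 wp1
slot 4 (MUL): stall FU — free A2,Mu0,Ld1,B1 rp3 wp1
slot 5 (ALU): ISSUE — free A1,Mu0,Ld1,B1 rp1 wp0

issued = [0, 2, 5]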